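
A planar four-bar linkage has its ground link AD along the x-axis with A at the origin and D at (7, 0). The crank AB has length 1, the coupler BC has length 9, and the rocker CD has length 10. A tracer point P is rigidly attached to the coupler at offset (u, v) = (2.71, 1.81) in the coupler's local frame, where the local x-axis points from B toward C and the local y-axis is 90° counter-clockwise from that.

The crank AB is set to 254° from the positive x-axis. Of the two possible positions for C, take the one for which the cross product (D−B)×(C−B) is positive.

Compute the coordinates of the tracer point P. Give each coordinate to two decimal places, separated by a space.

-1.70 1.97

A=(0,0), D=(7.00,0)
B = A + 1.00·(cos254°, sin254°) = (-0.2756, -0.9613)
|BD| = 7.3389
circle(B,9.00) ∩ circle(D,10.00): a=2.3750, h=8.6810
  candidates: C₊=(0.9418,7.9560) cross=63.709; C₋=(3.2159,-9.2564) cross=-63.709
  mode + wants cross > 0 → take C=(0.9418,7.9560) (cross=63.709)
ex = (C−B)/|BC| = (0.1353,0.9908); ey = (-0.9908,0.1353)
P = B + 2.71·ex + 1.81·ey = (-1.7024,1.9687)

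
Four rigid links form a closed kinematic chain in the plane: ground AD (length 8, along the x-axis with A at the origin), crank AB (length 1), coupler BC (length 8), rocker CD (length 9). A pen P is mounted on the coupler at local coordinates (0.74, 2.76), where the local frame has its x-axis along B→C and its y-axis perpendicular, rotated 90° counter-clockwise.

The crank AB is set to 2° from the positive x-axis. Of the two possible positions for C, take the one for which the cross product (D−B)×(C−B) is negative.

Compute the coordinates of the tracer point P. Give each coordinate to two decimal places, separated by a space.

3.86 0.10

A=(0,0), D=(8.00,0)
B = A + 1.00·(cos2°, sin2°) = (0.9994, 0.0349)
|BD| = 7.0007
circle(B,8.00) ∩ circle(D,9.00): a=2.2862, h=7.6664
  candidates: C₊=(3.3238,7.6898) cross=53.670; C₋=(3.2473,-7.6428) cross=-53.670
  mode - wants cross < 0 → take C=(3.2473,-7.6428) (cross=-53.670)
ex = (C−B)/|BC| = (0.2810,-0.9597); ey = (0.9597,0.2810)
P = B + 0.74·ex + 2.76·ey = (3.8561,0.1003)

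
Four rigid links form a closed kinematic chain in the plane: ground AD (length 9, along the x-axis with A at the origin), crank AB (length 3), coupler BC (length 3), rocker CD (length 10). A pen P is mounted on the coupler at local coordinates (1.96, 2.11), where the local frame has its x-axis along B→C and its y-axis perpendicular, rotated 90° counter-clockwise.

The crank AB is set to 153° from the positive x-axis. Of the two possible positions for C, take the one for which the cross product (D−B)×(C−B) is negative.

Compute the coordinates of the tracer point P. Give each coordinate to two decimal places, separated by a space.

A=(0,0), D=(9.00,0)
B = A + 3.00·(cos153°, sin153°) = (-2.6730, 1.3620)
|BD| = 11.7522
circle(B,3.00) ∩ circle(D,10.00): a=2.0045, h=2.2320
  candidates: C₊=(-0.4234,3.3467) cross=26.231; C₋=(-0.9407,-1.0873) cross=-26.231
  mode - wants cross < 0 → take C=(-0.9407,-1.0873) (cross=-26.231)
ex = (C−B)/|BC| = (0.5774,-0.8164); ey = (0.8164,0.5774)
P = B + 1.96·ex + 2.11·ey = (0.1814,0.9801)

0.18 0.98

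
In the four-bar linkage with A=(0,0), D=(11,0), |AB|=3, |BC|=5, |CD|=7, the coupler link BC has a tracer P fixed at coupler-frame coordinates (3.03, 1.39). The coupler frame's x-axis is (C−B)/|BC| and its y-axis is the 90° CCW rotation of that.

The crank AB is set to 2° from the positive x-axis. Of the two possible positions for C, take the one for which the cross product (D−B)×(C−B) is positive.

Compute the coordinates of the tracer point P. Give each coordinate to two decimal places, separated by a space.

3.35 3.42

A=(0,0), D=(11.00,0)
B = A + 3.00·(cos2°, sin2°) = (2.9982, 0.1047)
|BD| = 8.0025
circle(B,5.00) ∩ circle(D,7.00): a=2.5017, h=4.3291
  candidates: C₊=(5.5563,4.4007) cross=34.644; C₋=(5.4430,-4.2568) cross=-34.644
  mode + wants cross > 0 → take C=(5.5563,4.4007) (cross=34.644)
ex = (C−B)/|BC| = (0.5116,0.8592); ey = (-0.8592,0.5116)
P = B + 3.03·ex + 1.39·ey = (3.3541,3.4193)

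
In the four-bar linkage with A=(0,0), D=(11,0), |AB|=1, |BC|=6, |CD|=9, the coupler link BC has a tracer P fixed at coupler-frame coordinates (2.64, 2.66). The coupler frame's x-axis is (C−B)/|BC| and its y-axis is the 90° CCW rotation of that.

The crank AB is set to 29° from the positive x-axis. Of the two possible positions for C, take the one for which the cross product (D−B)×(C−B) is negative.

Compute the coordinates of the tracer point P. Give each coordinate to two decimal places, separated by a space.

4.41 -0.75

A=(0,0), D=(11.00,0)
B = A + 1.00·(cos29°, sin29°) = (0.8746, 0.4848)
|BD| = 10.1370
circle(B,6.00) ∩ circle(D,9.00): a=2.8489, h=5.2805
  candidates: C₊=(3.9728,5.6230) cross=53.528; C₋=(3.4677,-4.9259) cross=-53.528
  mode - wants cross < 0 → take C=(3.4677,-4.9259) (cross=-53.528)
ex = (C−B)/|BC| = (0.4322,-0.9018); ey = (0.9018,0.4322)
P = B + 2.64·ex + 2.66·ey = (4.4143,-0.7463)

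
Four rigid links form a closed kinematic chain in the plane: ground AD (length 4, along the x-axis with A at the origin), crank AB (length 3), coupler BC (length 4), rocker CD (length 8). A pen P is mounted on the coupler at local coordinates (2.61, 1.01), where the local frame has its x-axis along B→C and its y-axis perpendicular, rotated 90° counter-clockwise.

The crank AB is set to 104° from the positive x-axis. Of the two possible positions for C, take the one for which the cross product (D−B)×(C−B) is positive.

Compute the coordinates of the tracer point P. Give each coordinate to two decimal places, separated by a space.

-1.32 5.65

A=(0,0), D=(4.00,0)
B = A + 3.00·(cos104°, sin104°) = (-0.7258, 2.9109)
|BD| = 5.5503
circle(B,4.00) ∩ circle(D,8.00): a=-1.5489, h=3.6879
  candidates: C₊=(-0.1104,6.8633) cross=20.469; C₋=(-3.9787,0.5832) cross=-20.469
  mode + wants cross > 0 → take C=(-0.1104,6.8633) (cross=20.469)
ex = (C−B)/|BC| = (0.1538,0.9881); ey = (-0.9881,0.1538)
P = B + 2.61·ex + 1.01·ey = (-1.3222,5.6452)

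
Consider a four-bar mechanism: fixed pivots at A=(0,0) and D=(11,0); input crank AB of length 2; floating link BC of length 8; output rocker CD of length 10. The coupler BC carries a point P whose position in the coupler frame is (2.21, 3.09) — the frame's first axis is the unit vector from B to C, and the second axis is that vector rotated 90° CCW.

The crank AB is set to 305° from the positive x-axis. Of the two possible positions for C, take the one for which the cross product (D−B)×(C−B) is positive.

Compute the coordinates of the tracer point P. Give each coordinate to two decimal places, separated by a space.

-1.31 1.26

A=(0,0), D=(11.00,0)
B = A + 2.00·(cos305°, sin305°) = (1.1472, -1.6383)
|BD| = 9.9881
circle(B,8.00) ∩ circle(D,10.00): a=3.1919, h=7.3356
  candidates: C₊=(3.0926,6.1215) cross=73.269; C₋=(5.4991,-8.3510) cross=-73.269
  mode + wants cross > 0 → take C=(3.0926,6.1215) (cross=73.269)
ex = (C−B)/|BC| = (0.2432,0.9700); ey = (-0.9700,0.2432)
P = B + 2.21·ex + 3.09·ey = (-1.3127,1.2568)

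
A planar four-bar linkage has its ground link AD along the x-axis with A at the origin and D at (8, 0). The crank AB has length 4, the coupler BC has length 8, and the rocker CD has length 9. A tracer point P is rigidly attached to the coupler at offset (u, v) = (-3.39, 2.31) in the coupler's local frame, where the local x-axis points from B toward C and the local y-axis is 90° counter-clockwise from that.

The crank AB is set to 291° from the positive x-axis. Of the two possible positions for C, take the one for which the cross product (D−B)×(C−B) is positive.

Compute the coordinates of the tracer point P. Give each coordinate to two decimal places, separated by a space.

-0.24 -7.48

A=(0,0), D=(8.00,0)
B = A + 4.00·(cos291°, sin291°) = (1.4335, -3.7343)
|BD| = 7.5541
circle(B,8.00) ∩ circle(D,9.00): a=2.6518, h=7.5477
  candidates: C₊=(0.0075,4.1376) cross=57.016; C₋=(7.4698,-8.9844) cross=-57.016
  mode + wants cross > 0 → take C=(0.0075,4.1376) (cross=57.016)
ex = (C−B)/|BC| = (-0.1783,0.9840); ey = (-0.9840,-0.1783)
P = B + -3.39·ex + 2.31·ey = (-0.2353,-7.4818)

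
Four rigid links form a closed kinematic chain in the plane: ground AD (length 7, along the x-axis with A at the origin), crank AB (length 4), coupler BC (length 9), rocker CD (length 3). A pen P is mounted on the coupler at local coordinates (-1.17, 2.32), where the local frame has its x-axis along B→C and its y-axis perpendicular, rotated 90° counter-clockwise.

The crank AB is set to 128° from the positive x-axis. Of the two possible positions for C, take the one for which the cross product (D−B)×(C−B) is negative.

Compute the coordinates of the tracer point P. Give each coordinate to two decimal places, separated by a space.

-2.06 5.72

A=(0,0), D=(7.00,0)
B = A + 4.00·(cos128°, sin128°) = (-2.4626, 3.1520)
|BD| = 9.9738
circle(B,9.00) ∩ circle(D,3.00): a=8.5964, h=2.6651
  candidates: C₊=(6.5354,2.9638) cross=26.581; C₋=(4.8509,-2.0932) cross=-26.581
  mode - wants cross < 0 → take C=(4.8509,-2.0932) (cross=-26.581)
ex = (C−B)/|BC| = (0.8126,-0.5828); ey = (0.5828,0.8126)
P = B + -1.17·ex + 2.32·ey = (-2.0613,5.7192)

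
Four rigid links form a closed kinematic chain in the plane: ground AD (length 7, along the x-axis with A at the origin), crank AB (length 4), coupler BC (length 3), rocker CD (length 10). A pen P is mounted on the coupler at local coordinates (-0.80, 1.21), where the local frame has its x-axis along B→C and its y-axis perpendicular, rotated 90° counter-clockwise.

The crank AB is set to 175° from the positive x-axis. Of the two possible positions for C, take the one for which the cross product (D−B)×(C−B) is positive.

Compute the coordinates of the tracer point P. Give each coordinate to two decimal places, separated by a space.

-5.43 0.23

A=(0,0), D=(7.00,0)
B = A + 4.00·(cos175°, sin175°) = (-3.9848, 0.3486)
|BD| = 10.9903
circle(B,3.00) ∩ circle(D,10.00): a=1.3551, h=2.6765
  candidates: C₊=(-2.5454,2.9808) cross=29.415; C₋=(-2.7152,-2.3695) cross=-29.415
  mode + wants cross > 0 → take C=(-2.5454,2.9808) (cross=29.415)
ex = (C−B)/|BC| = (0.4798,0.8774); ey = (-0.8774,0.4798)
P = B + -0.80·ex + 1.21·ey = (-5.4302,0.2273)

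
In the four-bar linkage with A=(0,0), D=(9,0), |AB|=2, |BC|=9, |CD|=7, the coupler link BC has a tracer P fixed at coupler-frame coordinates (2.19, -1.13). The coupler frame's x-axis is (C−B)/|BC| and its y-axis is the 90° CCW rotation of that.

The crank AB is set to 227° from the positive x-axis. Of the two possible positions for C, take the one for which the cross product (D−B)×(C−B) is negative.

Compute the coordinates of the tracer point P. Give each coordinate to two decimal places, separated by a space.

A=(0,0), D=(9.00,0)
B = A + 2.00·(cos227°, sin227°) = (-1.3640, -1.4627)
|BD| = 10.4667
circle(B,9.00) ∩ circle(D,7.00): a=6.7620, h=5.9393
  candidates: C₊=(4.5016,5.3633) cross=62.165; C₋=(6.1617,-6.3987) cross=-62.165
  mode - wants cross < 0 → take C=(6.1617,-6.3987) (cross=-62.165)
ex = (C−B)/|BC| = (0.8362,-0.5484); ey = (0.5484,0.8362)
P = B + 2.19·ex + -1.13·ey = (-0.1525,-3.6087)

-0.15 -3.61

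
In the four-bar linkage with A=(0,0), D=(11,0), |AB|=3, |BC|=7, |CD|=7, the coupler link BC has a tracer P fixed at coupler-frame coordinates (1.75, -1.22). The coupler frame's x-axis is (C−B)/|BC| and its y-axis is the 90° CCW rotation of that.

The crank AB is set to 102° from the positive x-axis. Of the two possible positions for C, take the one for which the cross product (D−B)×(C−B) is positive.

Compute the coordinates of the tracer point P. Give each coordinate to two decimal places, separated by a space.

A=(0,0), D=(11.00,0)
B = A + 3.00·(cos102°, sin102°) = (-0.6237, 2.9344)
|BD| = 11.9884
circle(B,7.00) ∩ circle(D,7.00): a=5.9942, h=3.6152
  candidates: C₊=(6.0730,4.9724) cross=43.340; C₋=(4.3032,-2.0380) cross=-43.340
  mode + wants cross > 0 → take C=(6.0730,4.9724) (cross=43.340)
ex = (C−B)/|BC| = (0.9567,0.2911); ey = (-0.2911,0.9567)
P = B + 1.75·ex + -1.22·ey = (1.4056,2.2768)

1.41 2.28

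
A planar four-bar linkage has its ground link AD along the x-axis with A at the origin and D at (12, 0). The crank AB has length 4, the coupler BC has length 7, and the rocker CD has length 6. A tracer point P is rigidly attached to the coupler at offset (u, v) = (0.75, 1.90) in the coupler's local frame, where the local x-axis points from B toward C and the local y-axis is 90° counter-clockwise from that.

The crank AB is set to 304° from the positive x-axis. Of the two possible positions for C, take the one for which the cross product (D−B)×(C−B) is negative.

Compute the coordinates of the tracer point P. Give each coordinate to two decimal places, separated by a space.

3.47 -1.69

A=(0,0), D=(12.00,0)
B = A + 4.00·(cos304°, sin304°) = (2.2368, -3.3162)
|BD| = 10.3110
circle(B,7.00) ∩ circle(D,6.00): a=5.7859, h=3.9400
  candidates: C₊=(6.4482,2.2753) cross=40.625; C₋=(8.9824,-5.1860) cross=-40.625
  mode - wants cross < 0 → take C=(8.9824,-5.1860) (cross=-40.625)
ex = (C−B)/|BC| = (0.9637,-0.2671); ey = (0.2671,0.9637)
P = B + 0.75·ex + 1.90·ey = (3.4670,-1.6855)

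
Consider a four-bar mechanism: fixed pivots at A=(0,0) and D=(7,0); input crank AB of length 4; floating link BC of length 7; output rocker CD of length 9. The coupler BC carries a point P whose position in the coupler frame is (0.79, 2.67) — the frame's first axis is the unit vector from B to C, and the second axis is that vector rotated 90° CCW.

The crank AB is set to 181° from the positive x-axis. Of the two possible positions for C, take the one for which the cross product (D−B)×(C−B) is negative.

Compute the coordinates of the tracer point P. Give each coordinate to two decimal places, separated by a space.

-1.37 0.85

A=(0,0), D=(7.00,0)
B = A + 4.00·(cos181°, sin181°) = (-3.9994, -0.0698)
|BD| = 10.9996
circle(B,7.00) ∩ circle(D,9.00): a=4.0452, h=5.7128
  candidates: C₊=(0.0095,5.6686) cross=62.839; C₋=(0.0820,-5.7568) cross=-62.839
  mode - wants cross < 0 → take C=(0.0820,-5.7568) (cross=-62.839)
ex = (C−B)/|BC| = (0.5831,-0.8124); ey = (0.8124,0.5831)
P = B + 0.79·ex + 2.67·ey = (-1.3696,0.8451)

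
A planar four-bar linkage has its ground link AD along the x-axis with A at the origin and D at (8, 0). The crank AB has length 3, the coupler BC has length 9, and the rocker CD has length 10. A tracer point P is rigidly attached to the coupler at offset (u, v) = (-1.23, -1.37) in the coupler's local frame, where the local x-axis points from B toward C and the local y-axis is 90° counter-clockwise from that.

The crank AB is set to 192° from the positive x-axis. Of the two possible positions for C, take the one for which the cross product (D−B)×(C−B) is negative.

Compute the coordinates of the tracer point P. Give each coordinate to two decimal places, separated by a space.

A=(0,0), D=(8.00,0)
B = A + 3.00·(cos192°, sin192°) = (-2.9344, -0.6237)
|BD| = 10.9522
circle(B,9.00) ∩ circle(D,10.00): a=4.6087, h=7.7304
  candidates: C₊=(1.2265,7.3566) cross=84.666; C₋=(2.1070,-8.0792) cross=-84.666
  mode - wants cross < 0 → take C=(2.1070,-8.0792) (cross=-84.666)
ex = (C−B)/|BC| = (0.5602,-0.8284); ey = (0.8284,0.5602)
P = B + -1.23·ex + -1.37·ey = (-4.7583,-0.3723)

-4.76 -0.37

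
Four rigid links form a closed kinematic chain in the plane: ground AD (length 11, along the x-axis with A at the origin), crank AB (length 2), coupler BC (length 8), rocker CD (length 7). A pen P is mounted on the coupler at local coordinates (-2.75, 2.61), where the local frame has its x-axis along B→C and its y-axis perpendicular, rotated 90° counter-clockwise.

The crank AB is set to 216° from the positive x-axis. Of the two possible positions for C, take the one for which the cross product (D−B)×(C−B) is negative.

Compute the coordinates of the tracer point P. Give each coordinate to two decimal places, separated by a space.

A=(0,0), D=(11.00,0)
B = A + 2.00·(cos216°, sin216°) = (-1.6180, -1.1756)
|BD| = 12.6727
circle(B,8.00) ∩ circle(D,7.00): a=6.9282, h=4.0001
  candidates: C₊=(4.9092,3.4499) cross=50.692; C₋=(5.6513,-4.5157) cross=-50.692
  mode - wants cross < 0 → take C=(5.6513,-4.5157) (cross=-50.692)
ex = (C−B)/|BC| = (0.9087,-0.4175); ey = (0.4175,0.9087)
P = B + -2.75·ex + 2.61·ey = (-3.0272,2.3442)

-3.03 2.34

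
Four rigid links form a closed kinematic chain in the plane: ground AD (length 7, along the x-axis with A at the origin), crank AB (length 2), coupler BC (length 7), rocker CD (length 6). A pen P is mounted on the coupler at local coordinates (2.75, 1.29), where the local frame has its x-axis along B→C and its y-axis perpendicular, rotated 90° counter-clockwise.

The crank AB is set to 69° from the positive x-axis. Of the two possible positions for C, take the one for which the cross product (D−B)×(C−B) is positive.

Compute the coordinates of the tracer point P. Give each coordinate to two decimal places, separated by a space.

2.19 4.52

A=(0,0), D=(7.00,0)
B = A + 2.00·(cos69°, sin69°) = (0.7167, 1.8672)
|BD| = 6.5548
circle(B,7.00) ∩ circle(D,6.00): a=4.2690, h=5.5475
  candidates: C₊=(6.3892,5.9688) cross=36.363; C₋=(3.2287,-4.6666) cross=-36.363
  mode + wants cross > 0 → take C=(6.3892,5.9688) (cross=36.363)
ex = (C−B)/|BC| = (0.8103,0.5860); ey = (-0.5860,0.8103)
P = B + 2.75·ex + 1.29·ey = (2.1893,4.5239)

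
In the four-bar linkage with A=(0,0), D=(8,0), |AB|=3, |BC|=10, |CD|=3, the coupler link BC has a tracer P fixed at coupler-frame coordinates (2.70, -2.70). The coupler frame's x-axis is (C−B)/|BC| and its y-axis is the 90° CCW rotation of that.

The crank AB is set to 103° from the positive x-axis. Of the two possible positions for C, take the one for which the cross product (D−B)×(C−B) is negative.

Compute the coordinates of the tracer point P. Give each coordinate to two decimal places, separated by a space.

-0.07 -0.85

A=(0,0), D=(8.00,0)
B = A + 3.00·(cos103°, sin103°) = (-0.6749, 2.9231)
|BD| = 9.1541
circle(B,10.00) ∩ circle(D,3.00): a=9.5475, h=2.9741
  candidates: C₊=(9.3225,2.6928) cross=27.225; C₋=(7.4231,-2.9440) cross=-27.225
  mode - wants cross < 0 → take C=(7.4231,-2.9440) (cross=-27.225)
ex = (C−B)/|BC| = (0.8098,-0.5867); ey = (0.5867,0.8098)
P = B + 2.70·ex + -2.70·ey = (-0.0725,-0.8475)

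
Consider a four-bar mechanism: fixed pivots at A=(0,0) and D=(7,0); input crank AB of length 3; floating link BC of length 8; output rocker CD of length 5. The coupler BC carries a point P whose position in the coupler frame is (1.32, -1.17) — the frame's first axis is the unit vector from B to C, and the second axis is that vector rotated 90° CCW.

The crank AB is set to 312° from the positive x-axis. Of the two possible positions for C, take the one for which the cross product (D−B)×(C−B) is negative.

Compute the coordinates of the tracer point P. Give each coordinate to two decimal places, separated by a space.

A=(0,0), D=(7.00,0)
B = A + 3.00·(cos312°, sin312°) = (2.0074, -2.2294)
|BD| = 5.4678
circle(B,8.00) ∩ circle(D,5.00): a=6.3002, h=4.9302
  candidates: C₊=(5.7499,4.8412) cross=26.957; C₋=(9.7704,-4.1623) cross=-26.957
  mode - wants cross < 0 → take C=(9.7704,-4.1623) (cross=-26.957)
ex = (C−B)/|BC| = (0.9704,-0.2416); ey = (0.2416,0.9704)
P = B + 1.32·ex + -1.17·ey = (3.0056,-3.6837)

3.01 -3.68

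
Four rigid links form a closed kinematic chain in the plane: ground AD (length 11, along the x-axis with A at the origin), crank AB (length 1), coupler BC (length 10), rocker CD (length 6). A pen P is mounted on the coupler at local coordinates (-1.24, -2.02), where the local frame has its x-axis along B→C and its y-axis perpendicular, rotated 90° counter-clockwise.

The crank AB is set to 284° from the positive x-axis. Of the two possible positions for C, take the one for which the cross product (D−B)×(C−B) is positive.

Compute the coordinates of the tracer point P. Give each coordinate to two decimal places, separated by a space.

0.52 -3.32

A=(0,0), D=(11.00,0)
B = A + 1.00·(cos284°, sin284°) = (0.2419, -0.9703)
|BD| = 10.8017
circle(B,10.00) ∩ circle(D,6.00): a=8.3634, h=5.4822
  candidates: C₊=(8.0790,5.2410) cross=59.217; C₋=(9.0639,-5.6790) cross=-59.217
  mode + wants cross > 0 → take C=(8.0790,5.2410) (cross=59.217)
ex = (C−B)/|BC| = (0.7837,0.6211); ey = (-0.6211,0.7837)
P = B + -1.24·ex + -2.02·ey = (0.5248,-3.3236)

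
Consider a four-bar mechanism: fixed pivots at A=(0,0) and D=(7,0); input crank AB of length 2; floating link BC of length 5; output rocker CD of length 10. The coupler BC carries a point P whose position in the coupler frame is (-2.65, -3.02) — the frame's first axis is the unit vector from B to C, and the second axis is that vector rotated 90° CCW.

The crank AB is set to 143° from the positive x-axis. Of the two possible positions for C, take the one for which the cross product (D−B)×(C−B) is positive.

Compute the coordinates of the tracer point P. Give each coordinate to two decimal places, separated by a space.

1.01 -1.85

A=(0,0), D=(7.00,0)
B = A + 2.00·(cos143°, sin143°) = (-1.5973, 1.2036)
|BD| = 8.6811
circle(B,5.00) ∩ circle(D,10.00): a=0.0208, h=5.0000
  candidates: C₊=(-0.8834,6.1524) cross=43.405; C₋=(-2.2699,-3.7509) cross=-43.405
  mode + wants cross > 0 → take C=(-0.8834,6.1524) (cross=43.405)
ex = (C−B)/|BC| = (0.1428,0.9898); ey = (-0.9898,0.1428)
P = B + -2.65·ex + -3.02·ey = (1.0134,-1.8504)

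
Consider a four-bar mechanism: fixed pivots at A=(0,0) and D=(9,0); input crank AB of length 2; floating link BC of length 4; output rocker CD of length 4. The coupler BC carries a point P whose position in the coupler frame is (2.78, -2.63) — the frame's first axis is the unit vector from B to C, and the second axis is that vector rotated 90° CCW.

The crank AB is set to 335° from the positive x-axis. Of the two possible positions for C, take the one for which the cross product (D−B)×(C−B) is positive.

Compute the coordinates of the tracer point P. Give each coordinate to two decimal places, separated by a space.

5.56 -1.61

A=(0,0), D=(9.00,0)
B = A + 2.00·(cos335°, sin335°) = (1.8126, -0.8452)
|BD| = 7.2369
circle(B,4.00) ∩ circle(D,4.00): a=3.6185, h=1.7049
  candidates: C₊=(5.2072,1.2706) cross=12.338; C₋=(5.6054,-2.1159) cross=-12.338
  mode + wants cross > 0 → take C=(5.2072,1.2706) (cross=12.338)
ex = (C−B)/|BC| = (0.8486,0.5290); ey = (-0.5290,0.8486)
P = B + 2.78·ex + -2.63·ey = (5.5630,-1.6066)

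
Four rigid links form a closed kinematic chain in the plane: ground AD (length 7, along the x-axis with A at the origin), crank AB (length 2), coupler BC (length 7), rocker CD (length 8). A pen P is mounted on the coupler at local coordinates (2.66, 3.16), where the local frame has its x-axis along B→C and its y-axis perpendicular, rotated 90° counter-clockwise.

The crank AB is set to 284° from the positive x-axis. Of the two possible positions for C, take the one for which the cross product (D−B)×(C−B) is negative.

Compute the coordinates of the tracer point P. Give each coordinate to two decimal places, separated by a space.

4.60 -2.25

A=(0,0), D=(7.00,0)
B = A + 2.00·(cos284°, sin284°) = (0.4838, -1.9406)
|BD| = 6.7990
circle(B,7.00) ∩ circle(D,8.00): a=2.2964, h=6.6126
  candidates: C₊=(0.7973,5.0524) cross=44.959; C₋=(4.5721,-7.6227) cross=-44.959
  mode - wants cross < 0 → take C=(4.5721,-7.6227) (cross=-44.959)
ex = (C−B)/|BC| = (0.5840,-0.8117); ey = (0.8117,0.5840)
P = B + 2.66·ex + 3.16·ey = (4.6024,-2.2542)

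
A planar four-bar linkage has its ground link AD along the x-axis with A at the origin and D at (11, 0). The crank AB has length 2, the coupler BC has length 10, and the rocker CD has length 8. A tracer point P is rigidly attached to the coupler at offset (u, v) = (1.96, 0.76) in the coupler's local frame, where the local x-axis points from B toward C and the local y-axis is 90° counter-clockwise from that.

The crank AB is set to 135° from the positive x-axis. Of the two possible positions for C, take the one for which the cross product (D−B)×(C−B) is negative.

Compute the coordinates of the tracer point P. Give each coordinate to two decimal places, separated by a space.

A=(0,0), D=(11.00,0)
B = A + 2.00·(cos135°, sin135°) = (-1.4142, 1.4142)
|BD| = 12.4945
circle(B,10.00) ∩ circle(D,8.00): a=7.6879, h=6.3950
  candidates: C₊=(6.9481,6.8980) cross=79.903; C₋=(5.5004,-5.8099) cross=-79.903
  mode - wants cross < 0 → take C=(5.5004,-5.8099) (cross=-79.903)
ex = (C−B)/|BC| = (0.6915,-0.7224); ey = (0.7224,0.6915)
P = B + 1.96·ex + 0.76·ey = (0.4901,0.5238)

0.49 0.52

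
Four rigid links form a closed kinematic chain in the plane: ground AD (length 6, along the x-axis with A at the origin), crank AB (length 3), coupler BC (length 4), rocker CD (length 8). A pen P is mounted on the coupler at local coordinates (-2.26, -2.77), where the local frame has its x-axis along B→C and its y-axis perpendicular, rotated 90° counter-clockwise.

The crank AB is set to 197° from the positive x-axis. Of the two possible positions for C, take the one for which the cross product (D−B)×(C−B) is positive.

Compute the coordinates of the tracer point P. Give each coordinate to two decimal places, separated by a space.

A=(0,0), D=(6.00,0)
B = A + 3.00·(cos197°, sin197°) = (-2.8689, -0.8771)
|BD| = 8.9122
circle(B,4.00) ∩ circle(D,8.00): a=1.7631, h=3.5904
  candidates: C₊=(-1.4677,2.8694) cross=31.999; C₋=(-0.7610,-4.2766) cross=-31.999
  mode + wants cross > 0 → take C=(-1.4677,2.8694) (cross=31.999)
ex = (C−B)/|BC| = (0.3503,0.9366); ey = (-0.9366,0.3503)
P = B + -2.26·ex + -2.77·ey = (-1.0661,-3.9643)

-1.07 -3.96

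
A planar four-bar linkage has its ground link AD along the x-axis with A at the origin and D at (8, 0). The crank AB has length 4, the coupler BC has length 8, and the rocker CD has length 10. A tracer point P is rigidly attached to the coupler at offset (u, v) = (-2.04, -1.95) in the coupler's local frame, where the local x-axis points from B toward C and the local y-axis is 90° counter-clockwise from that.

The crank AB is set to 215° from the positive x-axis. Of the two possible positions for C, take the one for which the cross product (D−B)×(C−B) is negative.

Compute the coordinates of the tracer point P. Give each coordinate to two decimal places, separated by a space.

A=(0,0), D=(8.00,0)
B = A + 4.00·(cos215°, sin215°) = (-3.2766, -2.2943)
|BD| = 11.5076
circle(B,8.00) ∩ circle(D,10.00): a=4.1896, h=6.8152
  candidates: C₊=(-0.5298,5.2194) cross=78.427; C₋=(2.1877,-8.1374) cross=-78.427
  mode - wants cross < 0 → take C=(2.1877,-8.1374) (cross=-78.427)
ex = (C−B)/|BC| = (0.6830,-0.7304); ey = (0.7304,0.6830)
P = B + -2.04·ex + -1.95·ey = (-6.0943,-2.1362)

-6.09 -2.14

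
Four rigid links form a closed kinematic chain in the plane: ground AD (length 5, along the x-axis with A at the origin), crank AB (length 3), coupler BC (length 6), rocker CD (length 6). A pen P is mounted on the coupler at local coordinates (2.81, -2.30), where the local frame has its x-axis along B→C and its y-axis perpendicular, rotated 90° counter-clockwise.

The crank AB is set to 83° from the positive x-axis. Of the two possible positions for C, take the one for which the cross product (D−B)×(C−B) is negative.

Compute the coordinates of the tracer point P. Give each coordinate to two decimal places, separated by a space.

A=(0,0), D=(5.00,0)
B = A + 3.00·(cos83°, sin83°) = (0.3656, 2.9776)
|BD| = 5.5085
circle(B,6.00) ∩ circle(D,6.00): a=2.7543, h=5.3305
  candidates: C₊=(5.5642,5.9734) cross=29.363; C₋=(-0.1986,-2.9958) cross=-29.363
  mode - wants cross < 0 → take C=(-0.1986,-2.9958) (cross=-29.363)
ex = (C−B)/|BC| = (-0.0940,-0.9956); ey = (0.9956,-0.0940)
P = B + 2.81·ex + -2.30·ey = (-2.1884,0.3964)

-2.19 0.40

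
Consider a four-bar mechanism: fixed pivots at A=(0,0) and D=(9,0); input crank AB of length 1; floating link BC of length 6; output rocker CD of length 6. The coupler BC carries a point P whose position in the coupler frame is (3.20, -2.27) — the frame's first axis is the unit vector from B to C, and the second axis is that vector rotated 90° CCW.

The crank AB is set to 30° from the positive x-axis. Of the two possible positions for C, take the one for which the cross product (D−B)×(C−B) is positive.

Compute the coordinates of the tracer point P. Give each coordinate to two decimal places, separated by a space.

4.75 1.07

A=(0,0), D=(9.00,0)
B = A + 1.00·(cos30°, sin30°) = (0.8660, 0.5000)
|BD| = 8.1493
circle(B,6.00) ∩ circle(D,6.00): a=4.0747, h=4.4042
  candidates: C₊=(5.2032,4.6459) cross=35.891; C₋=(4.6628,-4.1459) cross=-35.891
  mode + wants cross > 0 → take C=(5.2032,4.6459) (cross=35.891)
ex = (C−B)/|BC| = (0.7229,0.6910); ey = (-0.6910,0.7229)
P = B + 3.20·ex + -2.27·ey = (4.7477,1.0702)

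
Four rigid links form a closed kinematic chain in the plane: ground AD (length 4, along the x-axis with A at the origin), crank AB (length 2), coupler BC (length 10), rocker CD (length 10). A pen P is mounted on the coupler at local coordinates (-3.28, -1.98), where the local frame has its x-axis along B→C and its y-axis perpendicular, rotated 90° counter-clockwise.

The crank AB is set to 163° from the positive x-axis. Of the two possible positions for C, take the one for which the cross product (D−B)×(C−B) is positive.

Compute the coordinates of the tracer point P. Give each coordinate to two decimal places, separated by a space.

-1.37 -3.21

A=(0,0), D=(4.00,0)
B = A + 2.00·(cos163°, sin163°) = (-1.9126, 0.5847)
|BD| = 5.9415
circle(B,10.00) ∩ circle(D,10.00): a=2.9707, h=9.5485
  candidates: C₊=(1.9834,9.7946) cross=56.732; C₋=(0.1040,-9.2098) cross=-56.732
  mode + wants cross > 0 → take C=(1.9834,9.7946) (cross=56.732)
ex = (C−B)/|BC| = (0.3896,0.9210); ey = (-0.9210,0.3896)
P = B + -3.28·ex + -1.98·ey = (-1.3670,-3.2075)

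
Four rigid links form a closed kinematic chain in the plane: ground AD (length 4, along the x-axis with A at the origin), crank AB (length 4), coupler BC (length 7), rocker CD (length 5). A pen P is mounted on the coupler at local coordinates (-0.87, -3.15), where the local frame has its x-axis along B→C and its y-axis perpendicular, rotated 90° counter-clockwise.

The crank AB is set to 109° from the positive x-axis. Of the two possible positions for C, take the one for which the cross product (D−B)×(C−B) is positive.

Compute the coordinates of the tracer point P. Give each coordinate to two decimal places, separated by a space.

A=(0,0), D=(4.00,0)
B = A + 4.00·(cos109°, sin109°) = (-1.3023, 3.7821)
|BD| = 6.5129
circle(B,7.00) ∩ circle(D,5.00): a=5.0990, h=4.7959
  candidates: C₊=(5.6339,4.7255) cross=31.235; C₋=(0.0639,-3.0833) cross=-31.235
  mode + wants cross > 0 → take C=(5.6339,4.7255) (cross=31.235)
ex = (C−B)/|BC| = (0.9909,0.1348); ey = (-0.1348,0.9909)
P = B + -0.87·ex + -3.15·ey = (-1.7398,0.5436)

-1.74 0.54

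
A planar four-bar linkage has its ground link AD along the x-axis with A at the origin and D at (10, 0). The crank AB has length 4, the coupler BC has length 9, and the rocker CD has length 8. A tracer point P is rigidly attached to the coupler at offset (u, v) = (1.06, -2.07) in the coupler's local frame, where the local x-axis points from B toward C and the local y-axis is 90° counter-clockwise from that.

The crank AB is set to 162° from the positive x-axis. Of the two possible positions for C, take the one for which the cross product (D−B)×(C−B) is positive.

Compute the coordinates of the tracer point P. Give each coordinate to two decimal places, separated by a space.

A=(0,0), D=(10.00,0)
B = A + 4.00·(cos162°, sin162°) = (-3.8042, 1.2361)
|BD| = 13.8595
circle(B,9.00) ∩ circle(D,8.00): a=7.5430, h=4.9095
  candidates: C₊=(4.1466,5.4532) cross=68.042; C₋=(3.2709,-4.3266) cross=-68.042
  mode + wants cross > 0 → take C=(4.1466,5.4532) (cross=68.042)
ex = (C−B)/|BC| = (0.8834,0.4686); ey = (-0.4686,0.8834)
P = B + 1.06·ex + -2.07·ey = (-1.8978,-0.0959)

-1.90 -0.10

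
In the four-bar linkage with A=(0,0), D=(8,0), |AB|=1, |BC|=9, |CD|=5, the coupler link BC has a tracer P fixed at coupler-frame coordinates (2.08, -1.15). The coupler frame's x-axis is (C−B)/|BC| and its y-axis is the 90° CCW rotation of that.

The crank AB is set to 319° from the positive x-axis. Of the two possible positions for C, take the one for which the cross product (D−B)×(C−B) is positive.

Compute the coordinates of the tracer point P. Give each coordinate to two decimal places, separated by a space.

A=(0,0), D=(8.00,0)
B = A + 1.00·(cos319°, sin319°) = (0.7547, -0.6561)
|BD| = 7.2749
circle(B,9.00) ∩ circle(D,5.00): a=7.4863, h=4.9955
  candidates: C₊=(7.7600,4.9942) cross=36.342; C₋=(8.6610,-4.9561) cross=-36.342
  mode + wants cross > 0 → take C=(7.7600,4.9942) (cross=36.342)
ex = (C−B)/|BC| = (0.7784,0.6278); ey = (-0.6278,0.7784)
P = B + 2.08·ex + -1.15·ey = (3.0957,-0.2453)

3.10 -0.25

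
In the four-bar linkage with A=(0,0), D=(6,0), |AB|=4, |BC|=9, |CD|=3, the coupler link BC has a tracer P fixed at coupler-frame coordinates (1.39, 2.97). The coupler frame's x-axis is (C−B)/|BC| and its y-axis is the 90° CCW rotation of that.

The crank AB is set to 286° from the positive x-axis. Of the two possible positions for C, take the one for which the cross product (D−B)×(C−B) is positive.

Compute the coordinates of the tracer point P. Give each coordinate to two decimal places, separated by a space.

A=(0,0), D=(6.00,0)
B = A + 4.00·(cos286°, sin286°) = (1.1025, -3.8450)
|BD| = 6.2265
circle(B,9.00) ∩ circle(D,3.00): a=8.8950, h=1.3708
  candidates: C₊=(7.2523,2.7261) cross=8.536; C₋=(8.9454,0.5696) cross=-8.536
  mode + wants cross > 0 → take C=(7.2523,2.7261) (cross=8.536)
ex = (C−B)/|BC| = (0.6833,0.7301); ey = (-0.7301,0.6833)
P = B + 1.39·ex + 2.97·ey = (-0.1161,-0.8007)

-0.12 -0.80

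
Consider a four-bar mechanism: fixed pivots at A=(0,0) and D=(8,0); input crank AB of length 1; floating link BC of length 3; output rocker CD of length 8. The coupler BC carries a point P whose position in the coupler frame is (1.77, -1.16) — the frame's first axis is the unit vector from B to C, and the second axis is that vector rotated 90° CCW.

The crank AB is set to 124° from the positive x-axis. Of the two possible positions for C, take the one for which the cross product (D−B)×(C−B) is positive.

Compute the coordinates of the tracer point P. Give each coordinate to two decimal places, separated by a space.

1.28 1.88

A=(0,0), D=(8.00,0)
B = A + 1.00·(cos124°, sin124°) = (-0.5592, 0.8290)
|BD| = 8.5992
circle(B,3.00) ∩ circle(D,8.00): a=1.1017, h=2.7904
  candidates: C₊=(0.8064,3.5002) cross=23.995; C₋=(0.2683,-2.0546) cross=-23.995
  mode + wants cross > 0 → take C=(0.8064,3.5002) (cross=23.995)
ex = (C−B)/|BC| = (0.4552,0.8904); ey = (-0.8904,0.4552)
P = B + 1.77·ex + -1.16·ey = (1.2793,1.8770)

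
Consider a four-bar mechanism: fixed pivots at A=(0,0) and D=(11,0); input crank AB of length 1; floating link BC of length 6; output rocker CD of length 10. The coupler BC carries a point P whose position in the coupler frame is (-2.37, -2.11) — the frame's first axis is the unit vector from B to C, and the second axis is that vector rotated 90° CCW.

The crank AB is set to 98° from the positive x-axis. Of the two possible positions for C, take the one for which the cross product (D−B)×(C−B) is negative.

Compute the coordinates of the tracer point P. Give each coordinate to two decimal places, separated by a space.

A=(0,0), D=(11.00,0)
B = A + 1.00·(cos98°, sin98°) = (-0.1392, 0.9903)
|BD| = 11.1831
circle(B,6.00) ∩ circle(D,10.00): a=2.7301, h=5.3429
  candidates: C₊=(3.0533,6.0704) cross=59.750; C₋=(2.1071,-4.5734) cross=-59.750
  mode - wants cross < 0 → take C=(2.1071,-4.5734) (cross=-59.750)
ex = (C−B)/|BC| = (0.3744,-0.9273); ey = (0.9273,0.3744)
P = B + -2.37·ex + -2.11·ey = (-2.9830,2.3980)

-2.98 2.40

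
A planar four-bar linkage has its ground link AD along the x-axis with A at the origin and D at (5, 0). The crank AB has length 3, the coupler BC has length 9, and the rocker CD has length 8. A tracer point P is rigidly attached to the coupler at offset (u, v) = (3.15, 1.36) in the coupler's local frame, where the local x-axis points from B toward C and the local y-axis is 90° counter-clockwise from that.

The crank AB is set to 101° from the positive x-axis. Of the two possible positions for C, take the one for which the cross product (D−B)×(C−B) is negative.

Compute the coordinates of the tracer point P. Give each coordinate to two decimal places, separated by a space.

0.90 -0.15

A=(0,0), D=(5.00,0)
B = A + 3.00·(cos101°, sin101°) = (-0.5724, 2.9449)
|BD| = 6.3027
circle(B,9.00) ∩ circle(D,8.00): a=4.5000, h=7.7942
  candidates: C₊=(7.0479,7.7334) cross=49.125; C₋=(-0.2356,-6.0488) cross=-49.125
  mode - wants cross < 0 → take C=(-0.2356,-6.0488) (cross=-49.125)
ex = (C−B)/|BC| = (0.0374,-0.9993); ey = (0.9993,0.0374)
P = B + 3.15·ex + 1.36·ey = (0.9045,-0.1520)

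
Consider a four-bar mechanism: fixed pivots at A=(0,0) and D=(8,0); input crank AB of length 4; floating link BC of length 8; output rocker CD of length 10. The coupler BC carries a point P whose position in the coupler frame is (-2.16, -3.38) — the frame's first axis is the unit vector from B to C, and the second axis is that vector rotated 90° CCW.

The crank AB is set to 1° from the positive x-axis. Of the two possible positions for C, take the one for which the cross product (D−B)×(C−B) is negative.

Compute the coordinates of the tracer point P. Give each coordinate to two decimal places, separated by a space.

1.52 3.22

A=(0,0), D=(8.00,0)
B = A + 4.00·(cos1°, sin1°) = (3.9994, 0.0698)
|BD| = 4.0012
circle(B,8.00) ∩ circle(D,10.00): a=-2.4980, h=7.6000
  candidates: C₊=(1.6343,7.7122) cross=30.409; C₋=(1.3692,-7.4854) cross=-30.409
  mode - wants cross < 0 → take C=(1.3692,-7.4854) (cross=-30.409)
ex = (C−B)/|BC| = (-0.3288,-0.9444); ey = (0.9444,-0.3288)
P = B + -2.16·ex + -3.38·ey = (1.5175,3.2210)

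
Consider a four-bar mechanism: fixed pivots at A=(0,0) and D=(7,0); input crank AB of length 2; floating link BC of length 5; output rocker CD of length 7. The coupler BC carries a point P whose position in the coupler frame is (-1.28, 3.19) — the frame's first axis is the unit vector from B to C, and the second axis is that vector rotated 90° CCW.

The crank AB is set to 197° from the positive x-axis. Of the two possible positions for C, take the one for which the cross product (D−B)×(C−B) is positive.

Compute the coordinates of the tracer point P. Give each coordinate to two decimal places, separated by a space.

-5.26 0.19

A=(0,0), D=(7.00,0)
B = A + 2.00·(cos197°, sin197°) = (-1.9126, -0.5847)
|BD| = 8.9318
circle(B,5.00) ∩ circle(D,7.00): a=3.1224, h=3.9052
  candidates: C₊=(0.9474,3.5165) cross=34.881; C₋=(1.4587,-4.2772) cross=-34.881
  mode + wants cross > 0 → take C=(0.9474,3.5165) (cross=34.881)
ex = (C−B)/|BC| = (0.5720,0.8203); ey = (-0.8203,0.5720)
P = B + -1.28·ex + 3.19·ey = (-5.2614,0.1900)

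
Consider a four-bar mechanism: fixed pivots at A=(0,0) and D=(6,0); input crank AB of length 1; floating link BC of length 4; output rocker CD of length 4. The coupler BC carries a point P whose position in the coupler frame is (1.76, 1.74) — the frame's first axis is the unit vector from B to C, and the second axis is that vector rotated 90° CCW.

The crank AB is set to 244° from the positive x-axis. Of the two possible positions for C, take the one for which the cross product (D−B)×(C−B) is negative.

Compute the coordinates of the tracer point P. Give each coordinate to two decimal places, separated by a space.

1.93 -0.18

A=(0,0), D=(6.00,0)
B = A + 1.00·(cos244°, sin244°) = (-0.4384, -0.8988)
|BD| = 6.5008
circle(B,4.00) ∩ circle(D,4.00): a=3.2504, h=2.3313
  candidates: C₊=(2.4585,1.8595) cross=15.155; C₋=(3.1031,-2.7583) cross=-15.155
  mode - wants cross < 0 → take C=(3.1031,-2.7583) (cross=-15.155)
ex = (C−B)/|BC| = (0.8854,-0.4649); ey = (0.4649,0.8854)
P = B + 1.76·ex + 1.74·ey = (1.9288,-0.1764)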